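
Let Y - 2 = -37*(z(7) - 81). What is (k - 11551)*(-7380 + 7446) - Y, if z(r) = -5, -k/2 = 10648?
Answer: -2171086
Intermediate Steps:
k = -21296 (k = -2*10648 = -21296)
Y = 3184 (Y = 2 - 37*(-5 - 81) = 2 - 37*(-86) = 2 + 3182 = 3184)
(k - 11551)*(-7380 + 7446) - Y = (-21296 - 11551)*(-7380 + 7446) - 1*3184 = -32847*66 - 3184 = -2167902 - 3184 = -2171086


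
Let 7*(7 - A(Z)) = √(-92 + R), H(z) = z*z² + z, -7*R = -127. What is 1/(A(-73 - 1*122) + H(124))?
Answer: 654016965/1247050118099092 + 7*I*√3619/1247050118099092 ≈ 5.2445e-7 + 3.3768e-13*I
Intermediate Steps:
R = 127/7 (R = -⅐*(-127) = 127/7 ≈ 18.143)
H(z) = z + z³ (H(z) = z³ + z = z + z³)
A(Z) = 7 - I*√3619/49 (A(Z) = 7 - √(-92 + 127/7)/7 = 7 - I*√3619/49)
1/(A(-73 - 1*122) + H(124)) = 1/((7 - I*√3619/49) + (124 + 124³)) = 1/((7 - I*√3619/49) + (124 + 1906624)) = 1/((7 - I*√3619/49) + 1906748) = 1/(1906755 - I*√3619/49)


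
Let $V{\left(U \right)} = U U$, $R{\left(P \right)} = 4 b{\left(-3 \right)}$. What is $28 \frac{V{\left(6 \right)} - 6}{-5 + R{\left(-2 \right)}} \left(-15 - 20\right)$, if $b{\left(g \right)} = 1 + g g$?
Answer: $-840$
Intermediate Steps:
$b{\left(g \right)} = 1 + g^{2}$
$R{\left(P \right)} = 40$ ($R{\left(P \right)} = 4 \left(1 + \left(-3\right)^{2}\right) = 4 \left(1 + 9\right) = 4 \cdot 10 = 40$)
$V{\left(U \right)} = U^{2}$
$28 \frac{V{\left(6 \right)} - 6}{-5 + R{\left(-2 \right)}} \left(-15 - 20\right) = 28 \frac{6^{2} - 6}{-5 + 40} \left(-15 - 20\right) = 28 \frac{36 - 6}{35} \left(-35\right) = 28 \cdot 30 \cdot \frac{1}{35} \left(-35\right) = 28 \cdot \frac{6}{7} \left(-35\right) = 24 \left(-35\right) = -840$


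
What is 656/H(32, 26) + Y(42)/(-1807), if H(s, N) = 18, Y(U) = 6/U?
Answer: 4148863/113841 ≈ 36.444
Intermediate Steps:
656/H(32, 26) + Y(42)/(-1807) = 656/18 + (6/42)/(-1807) = 656*(1/18) + (6*(1/42))*(-1/1807) = 328/9 + (⅐)*(-1/1807) = 328/9 - 1/12649 = 4148863/113841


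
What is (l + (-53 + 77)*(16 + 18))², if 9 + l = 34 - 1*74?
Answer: 588289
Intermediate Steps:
l = -49 (l = -9 + (34 - 1*74) = -9 + (34 - 74) = -9 - 40 = -49)
(l + (-53 + 77)*(16 + 18))² = (-49 + (-53 + 77)*(16 + 18))² = (-49 + 24*34)² = (-49 + 816)² = 767² = 588289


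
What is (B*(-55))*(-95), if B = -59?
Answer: -308275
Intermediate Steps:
(B*(-55))*(-95) = -59*(-55)*(-95) = 3245*(-95) = -308275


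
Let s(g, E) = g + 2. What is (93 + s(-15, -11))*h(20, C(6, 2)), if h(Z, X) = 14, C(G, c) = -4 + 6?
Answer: 1120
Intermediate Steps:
C(G, c) = 2
s(g, E) = 2 + g
(93 + s(-15, -11))*h(20, C(6, 2)) = (93 + (2 - 15))*14 = (93 - 13)*14 = 80*14 = 1120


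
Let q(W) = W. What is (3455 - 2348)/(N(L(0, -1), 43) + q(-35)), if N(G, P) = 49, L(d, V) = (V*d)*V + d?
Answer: 1107/14 ≈ 79.071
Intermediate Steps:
L(d, V) = d + d*V**2 (L(d, V) = d*V**2 + d = d + d*V**2)
(3455 - 2348)/(N(L(0, -1), 43) + q(-35)) = (3455 - 2348)/(49 - 35) = 1107/14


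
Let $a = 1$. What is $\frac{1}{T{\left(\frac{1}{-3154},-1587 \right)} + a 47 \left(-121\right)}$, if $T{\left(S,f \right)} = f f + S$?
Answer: $\frac{3154}{7925629827} \approx 3.9795 \cdot 10^{-7}$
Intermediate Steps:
$T{\left(S,f \right)} = S + f^{2}$ ($T{\left(S,f \right)} = f^{2} + S = S + f^{2}$)
$\frac{1}{T{\left(\frac{1}{-3154},-1587 \right)} + a 47 \left(-121\right)} = \frac{1}{\left(\frac{1}{-3154} + \left(-1587\right)^{2}\right) + 1 \cdot 47 \left(-121\right)} = \frac{1}{\left(- \frac{1}{3154} + 2518569\right) + 47 \left(-121\right)} = \frac{1}{\frac{7943566625}{3154} - 5687} = \frac{1}{\frac{7925629827}{3154}} = \frac{3154}{7925629827}$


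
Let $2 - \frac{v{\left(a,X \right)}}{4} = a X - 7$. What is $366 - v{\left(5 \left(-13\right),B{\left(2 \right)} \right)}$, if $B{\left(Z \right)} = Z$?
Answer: $-190$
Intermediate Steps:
$v{\left(a,X \right)} = 36 - 4 X a$ ($v{\left(a,X \right)} = 8 - 4 \left(a X - 7\right) = 8 - 4 \left(X a - 7\right) = 8 - 4 \left(-7 + X a\right) = 8 - \left(-28 + 4 X a\right) = 36 - 4 X a$)
$366 - v{\left(5 \left(-13\right),B{\left(2 \right)} \right)} = 366 - \left(36 - 8 \cdot 5 \left(-13\right)\right) = 366 - \left(36 - 8 \left(-65\right)\right) = 366 - \left(36 + 520\right) = 366 - 556 = -190$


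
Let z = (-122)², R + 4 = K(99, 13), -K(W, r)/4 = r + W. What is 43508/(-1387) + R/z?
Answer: -2219863/70699 ≈ -31.399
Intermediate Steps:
K(W, r) = -4*W - 4*r (K(W, r) = -4*(r + W) = -4*(W + r) = -4*W - 4*r)
R = -452 (R = -4 + (-4*99 - 4*13) = -4 + (-396 - 52) = -4 - 448 = -452)
z = 14884
43508/(-1387) + R/z = 43508/(-1387) - 452/14884 = 43508*(-1/1387) - 452*1/14884 = -596/19 - 113/3721 = -2219863/70699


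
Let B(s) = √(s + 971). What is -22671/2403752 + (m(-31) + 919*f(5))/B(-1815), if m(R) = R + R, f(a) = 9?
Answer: -22671/2403752 - 8209*I*√211/422 ≈ -0.0094315 - 282.57*I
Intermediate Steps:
B(s) = √(971 + s)
m(R) = 2*R
-22671/2403752 + (m(-31) + 919*f(5))/B(-1815) = -22671/2403752 + (2*(-31) + 919*9)/(√(971 - 1815)) = -22671*1/2403752 + (-62 + 8271)/(√(-844)) = -22671/2403752 + 8209/((2*I*√211)) = -22671/2403752 + 8209*(-I*√211/422) = -22671/2403752 - 8209*I*√211/422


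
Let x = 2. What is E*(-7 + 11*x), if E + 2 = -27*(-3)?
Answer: 1185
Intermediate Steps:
E = 79 (E = -2 - 27*(-3) = -2 + 81 = 79)
E*(-7 + 11*x) = 79*(-7 + 11*2) = 79*(-7 + 22) = 79*15 = 1185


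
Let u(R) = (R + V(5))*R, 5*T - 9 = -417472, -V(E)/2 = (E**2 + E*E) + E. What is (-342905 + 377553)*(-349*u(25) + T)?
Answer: 114014856976/5 ≈ 2.2803e+10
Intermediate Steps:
V(E) = -4*E**2 - 2*E (V(E) = -2*((E**2 + E*E) + E) = -2*((E**2 + E**2) + E) = -2*(2*E**2 + E) = -2*(E + 2*E**2) = -4*E**2 - 2*E)
T = -417463/5 (T = 9/5 + (1/5)*(-417472) = 9/5 - 417472/5 = -417463/5 ≈ -83493.)
u(R) = R*(-110 + R) (u(R) = (R - 2*5*(1 + 2*5))*R = (R - 2*5*(1 + 10))*R = (R - 2*5*11)*R = (R - 110)*R = (-110 + R)*R = R*(-110 + R))
(-342905 + 377553)*(-349*u(25) + T) = (-342905 + 377553)*(-8725*(-110 + 25) - 417463/5) = 34648*(-8725*(-85) - 417463/5) = 34648*(-349*(-2125) - 417463/5) = 34648*(741625 - 417463/5) = 34648*(3290662/5) = 114014856976/5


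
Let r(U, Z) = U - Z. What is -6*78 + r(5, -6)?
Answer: -457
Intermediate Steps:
-6*78 + r(5, -6) = -6*78 + (5 - 1*(-6)) = -468 + (5 + 6) = -468 + 11 = -457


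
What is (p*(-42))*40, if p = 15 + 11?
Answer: -43680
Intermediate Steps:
p = 26
(p*(-42))*40 = (26*(-42))*40 = -1092*40 = -43680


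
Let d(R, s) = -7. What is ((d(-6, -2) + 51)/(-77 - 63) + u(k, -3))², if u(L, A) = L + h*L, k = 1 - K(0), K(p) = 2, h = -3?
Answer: 3481/1225 ≈ 2.8416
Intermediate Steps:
k = -1 (k = 1 - 1*2 = 1 - 2 = -1)
u(L, A) = -2*L (u(L, A) = L - 3*L = -2*L)
((d(-6, -2) + 51)/(-77 - 63) + u(k, -3))² = ((-7 + 51)/(-77 - 63) - 2*(-1))² = (44/(-140) + 2)² = (44*(-1/140) + 2)² = (-11/35 + 2)² = (59/35)² = 3481/1225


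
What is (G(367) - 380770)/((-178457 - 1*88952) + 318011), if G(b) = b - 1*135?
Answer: -190269/25301 ≈ -7.5202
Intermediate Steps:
G(b) = -135 + b (G(b) = b - 135 = -135 + b)
(G(367) - 380770)/((-178457 - 1*88952) + 318011) = ((-135 + 367) - 380770)/((-178457 - 1*88952) + 318011) = (232 - 380770)/((-178457 - 88952) + 318011) = -380538/(-267409 + 318011) = -380538/50602 = -380538*1/50602 = -190269/25301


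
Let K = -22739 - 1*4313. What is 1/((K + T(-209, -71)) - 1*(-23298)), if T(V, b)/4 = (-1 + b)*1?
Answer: -1/4042 ≈ -0.00024740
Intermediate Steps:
T(V, b) = -4 + 4*b (T(V, b) = 4*((-1 + b)*1) = 4*(-1 + b) = -4 + 4*b)
K = -27052 (K = -22739 - 4313 = -27052)
1/((K + T(-209, -71)) - 1*(-23298)) = 1/((-27052 + (-4 + 4*(-71))) - 1*(-23298)) = 1/((-27052 + (-4 - 284)) + 23298) = 1/((-27052 - 288) + 23298) = 1/(-27340 + 23298) = 1/(-4042) = -1/4042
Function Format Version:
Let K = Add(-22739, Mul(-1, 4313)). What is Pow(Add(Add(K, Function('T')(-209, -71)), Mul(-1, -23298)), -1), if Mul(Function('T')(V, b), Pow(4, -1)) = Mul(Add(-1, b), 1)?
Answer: Rational(-1, 4042) ≈ -0.00024740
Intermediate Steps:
Function('T')(V, b) = Add(-4, Mul(4, b)) (Function('T')(V, b) = Mul(4, Mul(Add(-1, b), 1)) = Mul(4, Add(-1, b)) = Add(-4, Mul(4, b)))
K = -27052 (K = Add(-22739, -4313) = -27052)
Pow(Add(Add(K, Function('T')(-209, -71)), Mul(-1, -23298)), -1) = Pow(Add(Add(-27052, Add(-4, Mul(4, -71))), Mul(-1, -23298)), -1) = Pow(Add(Add(-27052, Add(-4, -284)), 23298), -1) = Pow(Add(Add(-27052, -288), 23298), -1) = Pow(Add(-27340, 23298), -1) = Pow(-4042, -1) = Rational(-1, 4042)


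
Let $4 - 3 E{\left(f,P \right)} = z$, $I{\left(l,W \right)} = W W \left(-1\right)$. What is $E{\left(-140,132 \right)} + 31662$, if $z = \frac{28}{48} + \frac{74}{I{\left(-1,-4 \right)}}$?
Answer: $\frac{2279857}{72} \approx 31665.0$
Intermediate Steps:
$I{\left(l,W \right)} = - W^{2}$ ($I{\left(l,W \right)} = W^{2} \left(-1\right) = - W^{2}$)
$z = - \frac{97}{24}$ ($z = \frac{28}{48} + \frac{74}{\left(-1\right) \left(-4\right)^{2}} = 28 \cdot \frac{1}{48} + \frac{74}{\left(-1\right) 16} = \frac{7}{12} + \frac{74}{-16} = \frac{7}{12} + 74 \left(- \frac{1}{16}\right) = \frac{7}{12} - \frac{37}{8} = - \frac{97}{24} \approx -4.0417$)
$E{\left(f,P \right)} = \frac{193}{72}$ ($E{\left(f,P \right)} = \frac{4}{3} - - \frac{97}{72} = \frac{4}{3} + \frac{97}{72} = \frac{193}{72}$)
$E{\left(-140,132 \right)} + 31662 = \frac{193}{72} + 31662 = \frac{2279857}{72}$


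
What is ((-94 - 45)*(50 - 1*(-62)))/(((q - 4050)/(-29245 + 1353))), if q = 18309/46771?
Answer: -20309027843776/189404241 ≈ -1.0723e+5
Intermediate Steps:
q = 18309/46771 (q = 18309*(1/46771) = 18309/46771 ≈ 0.39146)
((-94 - 45)*(50 - 1*(-62)))/(((q - 4050)/(-29245 + 1353))) = ((-94 - 45)*(50 - 1*(-62)))/(((18309/46771 - 4050)/(-29245 + 1353))) = (-139*(50 + 62))/((-189404241/46771/(-27892))) = (-139*112)/((-189404241/46771*(-1/27892))) = -15568/189404241/1304536732 = -15568*1304536732/189404241 = -20309027843776/189404241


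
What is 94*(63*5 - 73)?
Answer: 22748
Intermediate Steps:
94*(63*5 - 73) = 94*(315 - 73) = 94*242 = 22748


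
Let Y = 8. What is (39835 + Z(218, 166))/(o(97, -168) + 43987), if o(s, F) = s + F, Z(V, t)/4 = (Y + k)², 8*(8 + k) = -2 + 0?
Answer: 159341/175664 ≈ 0.90708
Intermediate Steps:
k = -33/4 (k = -8 + (-2 + 0)/8 = -8 + (⅛)*(-2) = -8 - ¼ = -33/4 ≈ -8.2500)
Z(V, t) = ¼ (Z(V, t) = 4*(8 - 33/4)² = 4*(-¼)² = 4*(1/16) = ¼)
o(s, F) = F + s
(39835 + Z(218, 166))/(o(97, -168) + 43987) = (39835 + ¼)/((-168 + 97) + 43987) = 159341/(4*(-71 + 43987)) = (159341/4)/43916 = (159341/4)*(1/43916) = 159341/175664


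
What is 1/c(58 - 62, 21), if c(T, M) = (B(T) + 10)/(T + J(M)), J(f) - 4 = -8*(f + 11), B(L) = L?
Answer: -128/3 ≈ -42.667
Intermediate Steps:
J(f) = -84 - 8*f (J(f) = 4 - 8*(f + 11) = 4 - 8*(11 + f) = 4 + (-88 - 8*f) = -84 - 8*f)
c(T, M) = (10 + T)/(-84 + T - 8*M) (c(T, M) = (T + 10)/(T + (-84 - 8*M)) = (10 + T)/(-84 + T - 8*M))
1/c(58 - 62, 21) = 1/((-10 - (58 - 62))/(84 - (58 - 62) + 8*21)) = 1/((-10 - 1*(-4))/(84 - 1*(-4) + 168)) = 1/((-10 + 4)/(84 + 4 + 168)) = 1/(-6/256) = 1/((1/256)*(-6)) = 1/(-3/128) = -128/3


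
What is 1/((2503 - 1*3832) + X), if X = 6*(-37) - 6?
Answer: -1/1557 ≈ -0.00064226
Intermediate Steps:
X = -228 (X = -222 - 6 = -228)
1/((2503 - 1*3832) + X) = 1/((2503 - 1*3832) - 228) = 1/((2503 - 3832) - 228) = 1/(-1329 - 228) = 1/(-1557) = -1/1557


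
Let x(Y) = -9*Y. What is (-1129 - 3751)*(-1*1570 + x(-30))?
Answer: 6344000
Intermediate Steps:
(-1129 - 3751)*(-1*1570 + x(-30)) = (-1129 - 3751)*(-1*1570 - 9*(-30)) = -4880*(-1570 + 270) = -4880*(-1300) = 6344000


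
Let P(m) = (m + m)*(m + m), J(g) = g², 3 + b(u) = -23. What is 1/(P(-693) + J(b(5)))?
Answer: 1/1921672 ≈ 5.2038e-7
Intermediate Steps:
b(u) = -26 (b(u) = -3 - 23 = -26)
P(m) = 4*m² (P(m) = (2*m)*(2*m) = 4*m²)
1/(P(-693) + J(b(5))) = 1/(4*(-693)² + (-26)²) = 1/(4*480249 + 676) = 1/(1920996 + 676) = 1/1921672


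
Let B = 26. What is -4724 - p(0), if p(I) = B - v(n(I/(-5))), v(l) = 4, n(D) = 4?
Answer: -4746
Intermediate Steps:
p(I) = 22 (p(I) = 26 - 1*4 = 26 - 4 = 22)
-4724 - p(0) = -4724 - 1*22 = -4724 - 22 = -4746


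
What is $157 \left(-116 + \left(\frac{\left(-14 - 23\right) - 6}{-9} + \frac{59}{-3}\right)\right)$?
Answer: $- \frac{184946}{9} \approx -20550.0$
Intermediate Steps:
$157 \left(-116 + \left(\frac{\left(-14 - 23\right) - 6}{-9} + \frac{59}{-3}\right)\right) = 157 \left(-116 + \left(\left(-37 - 6\right) \left(- \frac{1}{9}\right) + 59 \left(- \frac{1}{3}\right)\right)\right) = 157 \left(-116 - \frac{134}{9}\right) = 157 \left(- \frac{1178}{9}\right) = - \frac{184946}{9}$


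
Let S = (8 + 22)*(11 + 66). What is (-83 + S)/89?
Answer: 2227/89 ≈ 25.022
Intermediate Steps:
S = 2310 (S = 30*77 = 2310)
(-83 + S)/89 = (-83 + 2310)/89 = 2227*(1/89) = 2227/89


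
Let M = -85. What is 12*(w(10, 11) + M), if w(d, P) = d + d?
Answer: -780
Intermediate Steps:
w(d, P) = 2*d
12*(w(10, 11) + M) = 12*(2*10 - 85) = 12*(20 - 85) = 12*(-65) = -780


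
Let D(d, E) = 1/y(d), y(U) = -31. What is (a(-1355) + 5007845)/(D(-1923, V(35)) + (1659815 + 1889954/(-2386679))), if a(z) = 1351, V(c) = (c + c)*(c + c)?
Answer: 61769271650434/20467458793447 ≈ 3.0179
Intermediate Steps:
V(c) = 4*c**2 (V(c) = (2*c)*(2*c) = 4*c**2)
D(d, E) = -1/31 (D(d, E) = 1/(-31) = -1/31)
(a(-1355) + 5007845)/(D(-1923, V(35)) + (1659815 + 1889954/(-2386679))) = (1351 + 5007845)/(-1/31 + (1659815 + 1889954/(-2386679))) = 5009196/(-1/31 + (1659815 + 1889954*(-1/2386679))) = 5009196/(-1/31 + (1659815 - 1889954/2386679)) = 5009196/(-1/31 + 3961443714431/2386679) = 5009196/(122804752760682/73987049) = 5009196*(73987049/122804752760682) = 61769271650434/20467458793447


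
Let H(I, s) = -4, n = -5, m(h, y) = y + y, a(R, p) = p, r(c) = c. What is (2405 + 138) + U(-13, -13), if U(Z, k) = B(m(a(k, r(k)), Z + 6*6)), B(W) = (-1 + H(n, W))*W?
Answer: 2313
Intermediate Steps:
m(h, y) = 2*y
B(W) = -5*W (B(W) = (-1 - 4)*W = -5*W)
U(Z, k) = -360 - 10*Z (U(Z, k) = -10*(Z + 6*6) = -10*(Z + 36) = -10*(36 + Z) = -5*(72 + 2*Z) = -360 - 10*Z)
(2405 + 138) + U(-13, -13) = (2405 + 138) + (-360 - 10*(-13)) = 2543 + (-360 + 130) = 2543 - 230 = 2313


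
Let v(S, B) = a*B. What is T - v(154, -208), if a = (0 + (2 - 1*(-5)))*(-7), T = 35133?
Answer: 24941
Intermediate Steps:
a = -49 (a = (0 + (2 + 5))*(-7) = (0 + 7)*(-7) = 7*(-7) = -49)
v(S, B) = -49*B
T - v(154, -208) = 35133 - (-49)*(-208) = 35133 - 1*10192 = 35133 - 10192 = 24941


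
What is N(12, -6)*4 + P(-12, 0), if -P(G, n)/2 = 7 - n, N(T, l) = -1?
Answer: -18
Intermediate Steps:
P(G, n) = -14 + 2*n (P(G, n) = -2*(7 - n) = -14 + 2*n)
N(12, -6)*4 + P(-12, 0) = -1*4 + (-14 + 2*0) = -4 + (-14 + 0) = -4 - 14 = -18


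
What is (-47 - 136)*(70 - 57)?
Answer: -2379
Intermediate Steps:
(-47 - 136)*(70 - 57) = -183*13 = -2379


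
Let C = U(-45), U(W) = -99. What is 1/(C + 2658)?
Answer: 1/2559 ≈ 0.00039078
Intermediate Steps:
C = -99
1/(C + 2658) = 1/(-99 + 2658) = 1/2559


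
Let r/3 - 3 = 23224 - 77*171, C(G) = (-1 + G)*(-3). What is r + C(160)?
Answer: 29703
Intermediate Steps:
C(G) = 3 - 3*G
r = 30180 (r = 9 + 3*(23224 - 77*171) = 9 + 3*(23224 - 1*13167) = 9 + 3*(23224 - 13167) = 9 + 3*10057 = 9 + 30171 = 30180)
r + C(160) = 30180 + (3 - 3*160) = 30180 + (3 - 480) = 30180 - 477 = 29703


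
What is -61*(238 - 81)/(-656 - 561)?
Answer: 9577/1217 ≈ 7.8694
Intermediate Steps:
-61*(238 - 81)/(-656 - 561) = -9577/(-1217) = -9577*(-1)/1217 = -61*(-157/1217) = 9577/1217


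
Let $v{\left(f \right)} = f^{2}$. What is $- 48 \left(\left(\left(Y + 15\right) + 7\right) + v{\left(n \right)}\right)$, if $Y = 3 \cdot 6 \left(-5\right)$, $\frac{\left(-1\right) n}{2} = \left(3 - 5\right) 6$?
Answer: $-24384$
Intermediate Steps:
$n = 24$ ($n = - 2 \left(3 - 5\right) 6 = - 2 \left(\left(-2\right) 6\right) = \left(-2\right) \left(-12\right) = 24$)
$Y = -90$ ($Y = 18 \left(-5\right) = -90$)
$- 48 \left(\left(\left(Y + 15\right) + 7\right) + v{\left(n \right)}\right) = - 48 \left(\left(\left(-90 + 15\right) + 7\right) + 24^{2}\right) = - 48 \left(\left(-75 + 7\right) + 576\right) = - 48 \left(-68 + 576\right) = \left(-48\right) 508 = -24384$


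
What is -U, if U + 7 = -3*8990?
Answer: 26977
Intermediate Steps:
U = -26977 (U = -7 - 3*8990 = -7 - 26970 = -26977)
-U = -1*(-26977) = 26977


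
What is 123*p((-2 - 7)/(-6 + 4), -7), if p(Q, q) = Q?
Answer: 1107/2 ≈ 553.50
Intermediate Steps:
123*p((-2 - 7)/(-6 + 4), -7) = 123*((-2 - 7)/(-6 + 4)) = 123*(-9/(-2)) = 123*(-9*(-½)) = 123*(9/2) = 1107/2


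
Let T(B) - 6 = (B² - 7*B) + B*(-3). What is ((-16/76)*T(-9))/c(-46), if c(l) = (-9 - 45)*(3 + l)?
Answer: -118/7353 ≈ -0.016048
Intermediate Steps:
T(B) = 6 + B² - 10*B (T(B) = 6 + ((B² - 7*B) + B*(-3)) = 6 + ((B² - 7*B) - 3*B) = 6 + (B² - 10*B) = 6 + B² - 10*B)
c(l) = -162 - 54*l (c(l) = -54*(3 + l) = -162 - 54*l)
((-16/76)*T(-9))/c(-46) = ((-16/76)*(6 + (-9)² - 10*(-9)))/(-162 - 54*(-46)) = ((-16*1/76)*(6 + 81 + 90))/(-162 + 2484) = -4/19*177/2322 = -708/19*1/2322 = -118/7353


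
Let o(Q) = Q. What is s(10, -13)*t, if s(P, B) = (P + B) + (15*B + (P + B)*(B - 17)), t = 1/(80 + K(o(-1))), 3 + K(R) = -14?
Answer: -12/7 ≈ -1.7143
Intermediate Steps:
K(R) = -17 (K(R) = -3 - 14 = -17)
t = 1/63 (t = 1/(80 - 17) = 1/63 ≈ 0.015873)
s(P, B) = P + 16*B + (-17 + B)*(B + P) (s(P, B) = (B + P) + (15*B + (B + P)*(-17 + B)) = (B + P) + (15*B + (-17 + B)*(B + P)) = P + 16*B + (-17 + B)*(B + P))
s(10, -13)*t = ((-13)**2 - 1*(-13) - 16*10 - 13*10)*(1/63) = (169 + 13 - 160 - 130)*(1/63) = -108*1/63 = -12/7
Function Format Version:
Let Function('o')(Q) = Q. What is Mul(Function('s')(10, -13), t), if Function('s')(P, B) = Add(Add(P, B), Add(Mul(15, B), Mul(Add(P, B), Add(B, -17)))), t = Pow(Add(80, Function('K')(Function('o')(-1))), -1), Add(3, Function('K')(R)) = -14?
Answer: Rational(-12, 7) ≈ -1.7143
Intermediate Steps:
Function('K')(R) = -17 (Function('K')(R) = Add(-3, -14) = -17)
t = Rational(1, 63) (t = Pow(Add(80, -17), -1) = Pow(63, -1) = Rational(1, 63) ≈ 0.015873)
Function('s')(P, B) = Add(P, Mul(16, B), Mul(Add(-17, B), Add(B, P))) (Function('s')(P, B) = Add(Add(B, P), Add(Mul(15, B), Mul(Add(B, P), Add(-17, B)))) = Add(Add(B, P), Add(Mul(15, B), Mul(Add(-17, B), Add(B, P)))) = Add(P, Mul(16, B), Mul(Add(-17, B), Add(B, P))))
Mul(Function('s')(10, -13), t) = Mul(Add(Pow(-13, 2), Mul(-1, -13), Mul(-16, 10), Mul(-13, 10)), Rational(1, 63)) = Mul(Add(169, 13, -160, -130), Rational(1, 63)) = Mul(-108, Rational(1, 63)) = Rational(-12, 7)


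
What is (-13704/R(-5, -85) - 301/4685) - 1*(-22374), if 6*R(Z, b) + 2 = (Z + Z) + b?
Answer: 10552942673/454445 ≈ 23222.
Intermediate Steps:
R(Z, b) = -1/3 + Z/3 + b/6 (R(Z, b) = -1/3 + ((Z + Z) + b)/6 = -1/3 + (2*Z + b)/6 = -1/3 + (b + 2*Z)/6 = -1/3 + (Z/3 + b/6) = -1/3 + Z/3 + b/6)
(-13704/R(-5, -85) - 301/4685) - 1*(-22374) = (-13704/(-1/3 + (1/3)*(-5) + (1/6)*(-85)) - 301/4685) - 1*(-22374) = (-13704/(-1/3 - 5/3 - 85/6) - 301*1/4685) + 22374 = (-13704/(-97/6) - 301/4685) + 22374 = (-13704*(-6/97) - 301/4685) + 22374 = (82224/97 - 301/4685) + 22374 = 385190243/454445 + 22374 = 10552942673/454445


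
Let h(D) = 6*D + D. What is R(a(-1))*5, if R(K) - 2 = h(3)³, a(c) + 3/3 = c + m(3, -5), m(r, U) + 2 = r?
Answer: 46315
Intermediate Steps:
m(r, U) = -2 + r
h(D) = 7*D
a(c) = c (a(c) = -1 + (c + (-2 + 3)) = -1 + (c + 1) = -1 + (1 + c) = c)
R(K) = 9263 (R(K) = 2 + (7*3)³ = 2 + 21³ = 2 + 9261 = 9263)
R(a(-1))*5 = 9263*5 = 46315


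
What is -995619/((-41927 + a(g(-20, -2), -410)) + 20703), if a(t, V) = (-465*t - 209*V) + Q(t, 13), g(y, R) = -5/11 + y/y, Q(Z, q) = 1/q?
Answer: -47457839/3060793 ≈ -15.505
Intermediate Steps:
Q(Z, q) = 1/q
g(y, R) = 6/11 (g(y, R) = -5*1/11 + 1 = -5/11 + 1 = 6/11)
a(t, V) = 1/13 - 465*t - 209*V (a(t, V) = (-465*t - 209*V) + 1/13 = 1/13 - 465*t - 209*V)
-995619/((-41927 + a(g(-20, -2), -410)) + 20703) = -995619/((-41927 + (1/13 - 465*6/11 - 209*(-410))) + 20703) = -995619/((-41927 + (1/13 - 2790/11 + 85690)) + 20703) = -995619/((-41927 + 12217411/143) + 20703) = -995619/(6221850/143 + 20703) = -995619/9182379/143 = -995619*143/9182379 = -47457839/3060793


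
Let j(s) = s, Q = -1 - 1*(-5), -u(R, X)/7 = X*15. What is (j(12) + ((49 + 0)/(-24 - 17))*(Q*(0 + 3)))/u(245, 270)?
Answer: 16/193725 ≈ 8.2591e-5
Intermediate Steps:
u(R, X) = -105*X (u(R, X) = -7*X*15 = -105*X)
Q = 4 (Q = -1 + 5 = 4)
(j(12) + ((49 + 0)/(-24 - 17))*(Q*(0 + 3)))/u(245, 270) = (12 + ((49 + 0)/(-24 - 17))*(4*(0 + 3)))/((-105*270)) = (12 + (49/(-41))*(4*3))/(-28350) = (12 + (49*(-1/41))*12)*(-1/28350) = (12 - 49/41*12)*(-1/28350) = (12 - 588/41)*(-1/28350) = -96/41*(-1/28350) = 16/193725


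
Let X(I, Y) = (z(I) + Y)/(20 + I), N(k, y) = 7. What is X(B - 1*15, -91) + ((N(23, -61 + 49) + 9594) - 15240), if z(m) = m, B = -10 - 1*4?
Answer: -16877/3 ≈ -5625.7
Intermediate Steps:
B = -14 (B = -10 - 4 = -14)
X(I, Y) = (I + Y)/(20 + I)
X(B - 1*15, -91) + ((N(23, -61 + 49) + 9594) - 15240) = ((-14 - 1*15) - 91)/(20 + (-14 - 1*15)) + ((7 + 9594) - 15240) = ((-14 - 15) - 91)/(20 + (-14 - 15)) + (9601 - 15240) = (-29 - 91)/(20 - 29) - 5639 = -120/(-9) - 5639 = -⅑*(-120) - 5639 = 40/3 - 5639 = -16877/3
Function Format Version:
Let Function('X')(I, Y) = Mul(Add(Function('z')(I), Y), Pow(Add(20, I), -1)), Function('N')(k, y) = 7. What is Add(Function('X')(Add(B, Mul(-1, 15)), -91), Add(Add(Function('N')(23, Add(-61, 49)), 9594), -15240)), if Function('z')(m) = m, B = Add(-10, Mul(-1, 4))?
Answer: Rational(-16877, 3) ≈ -5625.7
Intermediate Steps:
B = -14 (B = Add(-10, -4) = -14)
Function('X')(I, Y) = Mul(Pow(Add(20, I), -1), Add(I, Y)) (Function('X')(I, Y) = Mul(Add(I, Y), Pow(Add(20, I), -1)) = Mul(Pow(Add(20, I), -1), Add(I, Y)))
Add(Function('X')(Add(B, Mul(-1, 15)), -91), Add(Add(Function('N')(23, Add(-61, 49)), 9594), -15240)) = Add(Mul(Pow(Add(20, Add(-14, Mul(-1, 15))), -1), Add(Add(-14, Mul(-1, 15)), -91)), Add(Add(7, 9594), -15240)) = Add(Mul(Pow(Add(20, Add(-14, -15)), -1), Add(Add(-14, -15), -91)), Add(9601, -15240)) = Add(Mul(Pow(Add(20, -29), -1), Add(-29, -91)), -5639) = Add(Mul(Pow(-9, -1), -120), -5639) = Add(Mul(Rational(-1, 9), -120), -5639) = Add(Rational(40, 3), -5639) = Rational(-16877, 3)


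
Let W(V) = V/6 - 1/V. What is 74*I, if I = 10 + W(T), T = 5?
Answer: 11803/15 ≈ 786.87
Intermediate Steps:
W(V) = -1/V + V/6 (W(V) = V*(⅙) - 1/V = V/6 - 1/V = -1/V + V/6)
I = 319/30 (I = 10 + (-1/5 + (⅙)*5) = 10 + (-1*⅕ + ⅚) = 10 + (-⅕ + ⅚) = 10 + 19/30 = 319/30 ≈ 10.633)
74*I = 74*(319/30) = 11803/15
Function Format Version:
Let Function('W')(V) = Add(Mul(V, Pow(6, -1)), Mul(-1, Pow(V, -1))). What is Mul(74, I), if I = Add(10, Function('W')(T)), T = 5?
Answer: Rational(11803, 15) ≈ 786.87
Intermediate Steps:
Function('W')(V) = Add(Mul(-1, Pow(V, -1)), Mul(Rational(1, 6), V)) (Function('W')(V) = Add(Mul(V, Rational(1, 6)), Mul(-1, Pow(V, -1))) = Add(Mul(Rational(1, 6), V), Mul(-1, Pow(V, -1))) = Add(Mul(-1, Pow(V, -1)), Mul(Rational(1, 6), V)))
I = Rational(319, 30) (I = Add(10, Add(Mul(-1, Pow(5, -1)), Mul(Rational(1, 6), 5))) = Add(10, Add(Mul(-1, Rational(1, 5)), Rational(5, 6))) = Add(10, Add(Rational(-1, 5), Rational(5, 6))) = Add(10, Rational(19, 30)) = Rational(319, 30) ≈ 10.633)
Mul(74, I) = Mul(74, Rational(319, 30)) = Rational(11803, 15)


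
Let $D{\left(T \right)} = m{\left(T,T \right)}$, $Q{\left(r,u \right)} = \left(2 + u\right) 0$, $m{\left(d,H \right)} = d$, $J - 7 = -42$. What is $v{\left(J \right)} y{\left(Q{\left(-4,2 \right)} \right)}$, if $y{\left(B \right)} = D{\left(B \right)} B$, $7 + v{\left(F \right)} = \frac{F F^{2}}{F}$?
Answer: $0$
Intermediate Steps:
$J = -35$ ($J = 7 - 42 = -35$)
$Q{\left(r,u \right)} = 0$
$D{\left(T \right)} = T$
$v{\left(F \right)} = -7 + F^{2}$ ($v{\left(F \right)} = -7 + \frac{F F^{2}}{F} = -7 + \frac{F^{3}}{F} = -7 + F^{2}$)
$y{\left(B \right)} = B^{2}$ ($y{\left(B \right)} = B B = B^{2}$)
$v{\left(J \right)} y{\left(Q{\left(-4,2 \right)} \right)} = \left(-7 + \left(-35\right)^{2}\right) 0^{2} = \left(-7 + 1225\right) 0 = 1218 \cdot 0 = 0$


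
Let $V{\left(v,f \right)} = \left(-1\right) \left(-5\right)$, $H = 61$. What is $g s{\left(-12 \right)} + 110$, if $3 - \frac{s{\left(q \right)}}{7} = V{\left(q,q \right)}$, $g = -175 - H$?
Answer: $3414$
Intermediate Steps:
$g = -236$ ($g = -175 - 61 = -236$)
$V{\left(v,f \right)} = 5$
$s{\left(q \right)} = -14$ ($s{\left(q \right)} = 21 - 35 = -14$)
$g s{\left(-12 \right)} + 110 = \left(-236\right) \left(-14\right) + 110 = 3304 + 110 = 3414$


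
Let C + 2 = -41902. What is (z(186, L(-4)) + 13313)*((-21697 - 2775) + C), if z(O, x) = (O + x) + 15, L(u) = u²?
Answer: -898067280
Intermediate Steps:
z(O, x) = 15 + O + x
C = -41904 (C = -2 - 41902 = -41904)
(z(186, L(-4)) + 13313)*((-21697 - 2775) + C) = ((15 + 186 + (-4)²) + 13313)*((-21697 - 2775) - 41904) = ((15 + 186 + 16) + 13313)*(-24472 - 41904) = (217 + 13313)*(-66376) = 13530*(-66376) = -898067280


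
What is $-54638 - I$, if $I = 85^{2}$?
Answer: $-61863$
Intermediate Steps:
$I = 7225$
$-54638 - I = -54638 - 7225 = -61863$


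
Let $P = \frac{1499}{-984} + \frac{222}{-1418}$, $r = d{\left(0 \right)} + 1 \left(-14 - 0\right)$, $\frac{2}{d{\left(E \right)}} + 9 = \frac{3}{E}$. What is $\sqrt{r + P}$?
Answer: $\frac{i \sqrt{1907949454386}}{348828} \approx 3.9598 i$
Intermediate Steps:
$d{\left(E \right)} = \frac{2}{-9 + \frac{3}{E}}$
$r = -14$ ($r = \left(-2\right) 0 \frac{1}{-3 + 9 \cdot 0} + 1 \left(-14 - 0\right) = \left(-2\right) 0 \frac{1}{-3 + 0} + 1 \left(-14 + 0\right) = \left(-2\right) 0 \frac{1}{-3} + 1 \left(-14\right) = \left(-2\right) 0 \left(- \frac{1}{3}\right) - 14 = 0 - 14 = -14$)
$P = - \frac{1172015}{697656}$ ($P = 1499 \left(- \frac{1}{984}\right) + 222 \left(- \frac{1}{1418}\right) = - \frac{1499}{984} - \frac{111}{709} = - \frac{1172015}{697656} \approx -1.6799$)
$\sqrt{r + P} = \sqrt{-14 - \frac{1172015}{697656}} = \sqrt{- \frac{10939199}{697656}} = \frac{i \sqrt{1907949454386}}{348828}$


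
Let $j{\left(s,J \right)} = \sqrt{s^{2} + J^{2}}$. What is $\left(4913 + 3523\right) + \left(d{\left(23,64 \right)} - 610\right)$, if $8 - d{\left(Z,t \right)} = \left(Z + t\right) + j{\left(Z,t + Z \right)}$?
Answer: $7747 - \sqrt{8098} \approx 7657.0$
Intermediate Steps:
$j{\left(s,J \right)} = \sqrt{J^{2} + s^{2}}$
$d{\left(Z,t \right)} = 8 - Z - t - \sqrt{Z^{2} + \left(Z + t\right)^{2}}$ ($d{\left(Z,t \right)} = 8 - \left(\left(Z + t\right) + \sqrt{\left(t + Z\right)^{2} + Z^{2}}\right) = 8 - \left(\left(Z + t\right) + \sqrt{\left(Z + t\right)^{2} + Z^{2}}\right) = 8 - \left(\left(Z + t\right) + \sqrt{Z^{2} + \left(Z + t\right)^{2}}\right) = 8 - \left(Z + t + \sqrt{Z^{2} + \left(Z + t\right)^{2}}\right) = 8 - Z - t - \sqrt{Z^{2} + \left(Z + t\right)^{2}}$)
$\left(4913 + 3523\right) + \left(d{\left(23,64 \right)} - 610\right) = \left(4913 + 3523\right) - \left(689 + \sqrt{23^{2} + \left(23 + 64\right)^{2}}\right) = 8436 - \left(689 + \sqrt{529 + 87^{2}}\right) = 8436 - \left(689 + \sqrt{529 + 7569}\right) = 8436 - \left(689 + \sqrt{8098}\right) = 7747 - \sqrt{8098}$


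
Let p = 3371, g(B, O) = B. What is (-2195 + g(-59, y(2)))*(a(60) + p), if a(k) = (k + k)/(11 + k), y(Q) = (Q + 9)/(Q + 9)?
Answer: -539745094/71 ≈ -7.6020e+6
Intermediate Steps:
y(Q) = 1 (y(Q) = (9 + Q)/(9 + Q) = 1)
a(k) = 2*k/(11 + k) (a(k) = (2*k)/(11 + k) = 2*k/(11 + k))
(-2195 + g(-59, y(2)))*(a(60) + p) = (-2195 - 59)*(2*60/(11 + 60) + 3371) = -2254*(2*60/71 + 3371) = -2254*(2*60*(1/71) + 3371) = -2254*(120/71 + 3371) = -2254*239461/71 = -539745094/71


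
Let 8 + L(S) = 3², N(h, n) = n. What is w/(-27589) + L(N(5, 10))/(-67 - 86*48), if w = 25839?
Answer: -108422194/115735855 ≈ -0.93681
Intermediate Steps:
L(S) = 1 (L(S) = -8 + 3² = -8 + 9 = 1)
w/(-27589) + L(N(5, 10))/(-67 - 86*48) = 25839/(-27589) + 1/(-67 - 86*48) = 25839*(-1/27589) + 1/(-67 - 4128) = -25839/27589 + 1/(-4195) = -25839/27589 + 1*(-1/4195) = -25839/27589 - 1/4195 = -108422194/115735855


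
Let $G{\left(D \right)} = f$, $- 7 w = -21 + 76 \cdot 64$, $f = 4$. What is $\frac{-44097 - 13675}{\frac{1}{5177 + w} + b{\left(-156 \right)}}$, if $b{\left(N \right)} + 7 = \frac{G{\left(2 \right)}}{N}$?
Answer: $\frac{6430779888}{782021} \approx 8223.3$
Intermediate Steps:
$w = - \frac{4843}{7}$ ($w = - \frac{-21 + 76 \cdot 64}{7} = - \frac{-21 + 4864}{7} = \left(- \frac{1}{7}\right) 4843 = - \frac{4843}{7} \approx -691.86$)
$G{\left(D \right)} = 4$
$b{\left(N \right)} = -7 + \frac{4}{N}$
$\frac{-44097 - 13675}{\frac{1}{5177 + w} + b{\left(-156 \right)}} = \frac{-44097 - 13675}{\frac{1}{5177 - \frac{4843}{7}} - \left(7 - \frac{4}{-156}\right)} = - \frac{57772}{\frac{1}{\frac{31396}{7}} + \left(-7 + 4 \left(- \frac{1}{156}\right)\right)} = - \frac{57772}{\frac{7}{31396} - \frac{274}{39}} = - \frac{57772}{- \frac{8602231}{1224444}} = \left(-57772\right) \left(- \frac{1224444}{8602231}\right) = \frac{6430779888}{782021}$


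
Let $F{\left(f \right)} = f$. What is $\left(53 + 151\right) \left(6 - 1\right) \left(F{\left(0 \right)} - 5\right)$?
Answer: $-5100$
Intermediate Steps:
$\left(53 + 151\right) \left(6 - 1\right) \left(F{\left(0 \right)} - 5\right) = \left(53 + 151\right) \left(6 - 1\right) \left(0 - 5\right) = 204 \left(6 - 1\right) \left(-5\right) = 204 \cdot 5 \left(-5\right) = 204 \left(-25\right) = -5100$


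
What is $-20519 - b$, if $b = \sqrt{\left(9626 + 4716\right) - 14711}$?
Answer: $-20519 - 3 i \sqrt{41} \approx -20519.0 - 19.209 i$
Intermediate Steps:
$b = 3 i \sqrt{41}$ ($b = \sqrt{14342 - 14711} = \sqrt{-369} = 3 i \sqrt{41} \approx 19.209 i$)
$-20519 - b = -20519 - 3 i \sqrt{41}$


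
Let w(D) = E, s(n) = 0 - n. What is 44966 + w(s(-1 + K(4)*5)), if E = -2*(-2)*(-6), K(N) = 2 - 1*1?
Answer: 44942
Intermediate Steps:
K(N) = 1 (K(N) = 2 - 1 = 1)
s(n) = -n
E = -24 (E = 4*(-6) = -24)
w(D) = -24
44966 + w(s(-1 + K(4)*5)) = 44966 - 24 = 44942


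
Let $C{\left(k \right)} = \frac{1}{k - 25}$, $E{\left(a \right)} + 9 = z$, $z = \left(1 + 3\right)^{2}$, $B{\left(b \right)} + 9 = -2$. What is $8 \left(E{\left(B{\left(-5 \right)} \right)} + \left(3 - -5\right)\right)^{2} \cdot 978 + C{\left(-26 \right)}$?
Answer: $\frac{89780399}{51} \approx 1.7604 \cdot 10^{6}$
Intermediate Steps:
$B{\left(b \right)} = -11$ ($B{\left(b \right)} = -9 - 2 = -11$)
$z = 16$ ($z = 4^{2} = 16$)
$E{\left(a \right)} = 7$ ($E{\left(a \right)} = -9 + 16 = 7$)
$C{\left(k \right)} = \frac{1}{-25 + k}$
$8 \left(E{\left(B{\left(-5 \right)} \right)} + \left(3 - -5\right)\right)^{2} \cdot 978 + C{\left(-26 \right)} = 8 \left(7 + \left(3 - -5\right)\right)^{2} \cdot 978 + \frac{1}{-25 - 26} = 8 \left(7 + \left(3 + 5\right)\right)^{2} \cdot 978 + \frac{1}{-51} = 8 \left(7 + 8\right)^{2} \cdot 978 - \frac{1}{51} = 8 \cdot 15^{2} \cdot 978 - \frac{1}{51} = 8 \cdot 225 \cdot 978 - \frac{1}{51} = 1800 \cdot 978 - \frac{1}{51} = 1760400 - \frac{1}{51} = \frac{89780399}{51}$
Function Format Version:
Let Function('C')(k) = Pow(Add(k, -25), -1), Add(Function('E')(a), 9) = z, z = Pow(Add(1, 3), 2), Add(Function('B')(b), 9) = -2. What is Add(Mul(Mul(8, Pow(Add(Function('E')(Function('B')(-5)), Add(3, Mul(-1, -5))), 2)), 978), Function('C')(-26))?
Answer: Rational(89780399, 51) ≈ 1.7604e+6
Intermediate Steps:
Function('B')(b) = -11 (Function('B')(b) = Add(-9, -2) = -11)
z = 16 (z = Pow(4, 2) = 16)
Function('E')(a) = 7 (Function('E')(a) = Add(-9, 16) = 7)
Function('C')(k) = Pow(Add(-25, k), -1)
Add(Mul(Mul(8, Pow(Add(Function('E')(Function('B')(-5)), Add(3, Mul(-1, -5))), 2)), 978), Function('C')(-26)) = Add(Mul(Mul(8, Pow(Add(7, Add(3, Mul(-1, -5))), 2)), 978), Pow(Add(-25, -26), -1)) = Add(Mul(Mul(8, Pow(Add(7, Add(3, 5)), 2)), 978), Pow(-51, -1)) = Add(Mul(Mul(8, Pow(Add(7, 8), 2)), 978), Rational(-1, 51)) = Add(Mul(Mul(8, Pow(15, 2)), 978), Rational(-1, 51)) = Add(Mul(Mul(8, 225), 978), Rational(-1, 51)) = Add(Mul(1800, 978), Rational(-1, 51)) = Add(1760400, Rational(-1, 51)) = Rational(89780399, 51)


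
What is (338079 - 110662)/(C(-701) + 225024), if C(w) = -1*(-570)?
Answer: 227417/225594 ≈ 1.0081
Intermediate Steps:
C(w) = 570
(338079 - 110662)/(C(-701) + 225024) = (338079 - 110662)/(570 + 225024) = 227417/225594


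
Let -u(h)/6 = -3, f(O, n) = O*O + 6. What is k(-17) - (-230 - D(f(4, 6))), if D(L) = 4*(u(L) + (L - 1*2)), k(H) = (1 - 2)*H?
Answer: 399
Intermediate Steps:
f(O, n) = 6 + O² (f(O, n) = O² + 6 = 6 + O²)
u(h) = 18 (u(h) = -6*(-3) = 18)
k(H) = -H
D(L) = 64 + 4*L (D(L) = 4*(18 + (L - 1*2)) = 4*(18 + (L - 2)) = 4*(18 + (-2 + L)) = 4*(16 + L) = 64 + 4*L)
k(-17) - (-230 - D(f(4, 6))) = -1*(-17) - (-230 - (64 + 4*(6 + 4²))) = 17 - (-230 - (64 + 4*(6 + 16))) = 17 - (-230 - (64 + 4*22)) = 17 - (-230 - (64 + 88)) = 17 - (-230 - 1*152) = 17 - (-230 - 152) = 17 - 1*(-382) = 17 + 382 = 399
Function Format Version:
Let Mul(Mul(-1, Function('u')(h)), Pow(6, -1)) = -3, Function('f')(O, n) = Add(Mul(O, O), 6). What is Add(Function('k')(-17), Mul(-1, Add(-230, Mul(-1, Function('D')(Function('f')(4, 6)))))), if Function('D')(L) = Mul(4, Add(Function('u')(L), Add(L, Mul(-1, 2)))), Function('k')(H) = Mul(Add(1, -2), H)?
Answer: 399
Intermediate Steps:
Function('f')(O, n) = Add(6, Pow(O, 2)) (Function('f')(O, n) = Add(Pow(O, 2), 6) = Add(6, Pow(O, 2)))
Function('u')(h) = 18 (Function('u')(h) = Mul(-6, -3) = 18)
Function('k')(H) = Mul(-1, H)
Function('D')(L) = Add(64, Mul(4, L)) (Function('D')(L) = Mul(4, Add(18, Add(L, Mul(-1, 2)))) = Mul(4, Add(18, Add(L, -2))) = Mul(4, Add(18, Add(-2, L))) = Mul(4, Add(16, L)) = Add(64, Mul(4, L)))
Add(Function('k')(-17), Mul(-1, Add(-230, Mul(-1, Function('D')(Function('f')(4, 6)))))) = Add(Mul(-1, -17), Mul(-1, Add(-230, Mul(-1, Add(64, Mul(4, Add(6, Pow(4, 2)))))))) = Add(17, Mul(-1, Add(-230, Mul(-1, Add(64, Mul(4, Add(6, 16))))))) = Add(17, Mul(-1, Add(-230, Mul(-1, Add(64, Mul(4, 22)))))) = Add(17, Mul(-1, Add(-230, Mul(-1, Add(64, 88))))) = Add(17, Mul(-1, Add(-230, Mul(-1, 152)))) = Add(17, Mul(-1, Add(-230, -152))) = Add(17, Mul(-1, -382)) = Add(17, 382) = 399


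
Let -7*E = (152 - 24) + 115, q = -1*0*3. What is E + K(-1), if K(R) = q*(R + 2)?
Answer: -243/7 ≈ -34.714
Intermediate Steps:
q = 0 (q = 0*3 = 0)
E = -243/7 (E = -((152 - 24) + 115)/7 = -(128 + 115)/7 = -1/7*243 = -243/7 ≈ -34.714)
K(R) = 0 (K(R) = 0*(R + 2) = 0*(2 + R) = 0)
E + K(-1) = -243/7 + 0 = -243/7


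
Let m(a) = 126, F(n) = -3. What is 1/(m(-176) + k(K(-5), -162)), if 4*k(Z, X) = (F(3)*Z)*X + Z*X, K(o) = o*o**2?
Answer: -1/9999 ≈ -0.00010001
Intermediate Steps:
K(o) = o**3
k(Z, X) = -X*Z/2 (k(Z, X) = ((-3*Z)*X + Z*X)/4 = (-3*X*Z + X*Z)/4 = (-2*X*Z)/4 = -X*Z/2)
1/(m(-176) + k(K(-5), -162)) = 1/(126 - 1/2*(-162)*(-5)**3) = 1/(126 - 1/2*(-162)*(-125)) = 1/(126 - 10125) = 1/(-9999) = -1/9999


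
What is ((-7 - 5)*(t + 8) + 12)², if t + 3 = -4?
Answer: 0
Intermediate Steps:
t = -7 (t = -3 - 4 = -7)
((-7 - 5)*(t + 8) + 12)² = ((-7 - 5)*(-7 + 8) + 12)² = (-12*1 + 12)² = (-12 + 12)² = 0² = 0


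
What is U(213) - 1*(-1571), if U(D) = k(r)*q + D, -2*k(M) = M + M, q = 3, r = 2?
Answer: 1778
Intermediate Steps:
k(M) = -M (k(M) = -(M + M)/2 = -M)
U(D) = -6 + D (U(D) = -1*2*3 + D = -2*3 + D = -6 + D)
U(213) - 1*(-1571) = (-6 + 213) - 1*(-1571) = 207 + 1571 = 1778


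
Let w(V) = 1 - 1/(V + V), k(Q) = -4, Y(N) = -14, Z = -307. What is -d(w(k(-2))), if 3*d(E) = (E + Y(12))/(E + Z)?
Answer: -103/7341 ≈ -0.014031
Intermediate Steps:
w(V) = 1 - 1/(2*V)
d(E) = (-14 + E)/(3*(-307 + E)) (d(E) = ((E - 14)/(E - 307))/3 = ((-14 + E)/(-307 + E))/3 = (-14 + E)/(3*(-307 + E)))
-d(w(k(-2))) = -(-14 + (-½ - 4)/(-4))/(3*(-307 + (-½ - 4)/(-4))) = -(-14 - ¼*(-9/2))/(3*(-307 - ¼*(-9/2))) = -(-14 + 9/8)/(3*(-307 + 9/8)) = -(-103)/(3*(-2447/8)*8) = -(-8)*(-103)/(3*2447*8) = -1*103/7341 = -103/7341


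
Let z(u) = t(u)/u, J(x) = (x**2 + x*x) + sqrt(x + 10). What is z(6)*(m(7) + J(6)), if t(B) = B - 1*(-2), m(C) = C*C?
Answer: 500/3 ≈ 166.67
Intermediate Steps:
m(C) = C**2
J(x) = sqrt(10 + x) + 2*x**2 (J(x) = (x**2 + x**2) + sqrt(10 + x) = 2*x**2 + sqrt(10 + x) = sqrt(10 + x) + 2*x**2)
t(B) = 2 + B (t(B) = B + 2 = 2 + B)
z(u) = (2 + u)/u
z(6)*(m(7) + J(6)) = ((2 + 6)/6)*(7**2 + (sqrt(10 + 6) + 2*6**2)) = ((1/6)*8)*(49 + (sqrt(16) + 2*36)) = 4*(49 + (4 + 72))/3 = 4*(49 + 76)/3 = (4/3)*125 = 500/3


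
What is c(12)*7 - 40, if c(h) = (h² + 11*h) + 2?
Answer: 1906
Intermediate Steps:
c(h) = 2 + h² + 11*h
c(12)*7 - 40 = (2 + 12² + 11*12)*7 - 40 = (2 + 144 + 132)*7 - 40 = 278*7 - 40 = 1946 - 40 = 1906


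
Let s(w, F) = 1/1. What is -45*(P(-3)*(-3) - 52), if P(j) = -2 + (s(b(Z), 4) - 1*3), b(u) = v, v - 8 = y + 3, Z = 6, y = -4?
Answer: 1800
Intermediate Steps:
v = 7 (v = 8 + (-4 + 3) = 8 - 1 = 7)
b(u) = 7
s(w, F) = 1
P(j) = -4 (P(j) = -2 + (1 - 1*3) = -2 + (1 - 3) = -2 - 2 = -4)
-45*(P(-3)*(-3) - 52) = -45*(-4*(-3) - 52) = -45*(12 - 52) = -45*(-40) = 1800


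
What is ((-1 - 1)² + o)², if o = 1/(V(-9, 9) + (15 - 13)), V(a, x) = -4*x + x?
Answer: 9801/625 ≈ 15.682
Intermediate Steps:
V(a, x) = -3*x
o = -1/25 (o = 1/(-3*9 + (15 - 13)) = 1/(-27 + 2) = 1/(-25) = -1/25 ≈ -0.040000)
((-1 - 1)² + o)² = ((-1 - 1)² - 1/25)² = ((-2)² - 1/25)² = (4 - 1/25)² = (99/25)² = 9801/625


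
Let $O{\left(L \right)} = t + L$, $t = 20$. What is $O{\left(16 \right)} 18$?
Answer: $648$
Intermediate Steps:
$O{\left(L \right)} = 20 + L$
$O{\left(16 \right)} 18 = \left(20 + 16\right) 18 = 36 \cdot 18 = 648$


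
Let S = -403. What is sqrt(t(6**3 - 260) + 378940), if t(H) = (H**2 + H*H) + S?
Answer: sqrt(382409) ≈ 618.39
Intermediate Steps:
t(H) = -403 + 2*H**2 (t(H) = (H**2 + H*H) - 403 = (H**2 + H**2) - 403 = 2*H**2 - 403 = -403 + 2*H**2)
sqrt(t(6**3 - 260) + 378940) = sqrt((-403 + 2*(6**3 - 260)**2) + 378940) = sqrt((-403 + 2*(216 - 260)**2) + 378940) = sqrt((-403 + 2*(-44)**2) + 378940) = sqrt((-403 + 2*1936) + 378940) = sqrt((-403 + 3872) + 378940) = sqrt(3469 + 378940) = sqrt(382409)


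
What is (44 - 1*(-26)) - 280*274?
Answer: -76650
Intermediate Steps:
(44 - 1*(-26)) - 280*274 = (44 + 26) - 76720 = 70 - 76720 = -76650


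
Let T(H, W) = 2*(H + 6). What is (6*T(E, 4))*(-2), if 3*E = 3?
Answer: -168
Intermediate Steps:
E = 1 (E = (⅓)*3 = 1)
T(H, W) = 12 + 2*H (T(H, W) = 2*(6 + H) = 12 + 2*H)
(6*T(E, 4))*(-2) = (6*(12 + 2*1))*(-2) = (6*(12 + 2))*(-2) = (6*14)*(-2) = 84*(-2) = -168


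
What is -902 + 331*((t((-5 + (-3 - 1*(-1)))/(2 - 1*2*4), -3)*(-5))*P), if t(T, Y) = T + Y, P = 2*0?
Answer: -902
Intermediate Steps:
P = 0
-902 + 331*((t((-5 + (-3 - 1*(-1)))/(2 - 1*2*4), -3)*(-5))*P) = -902 + 331*((((-5 + (-3 - 1*(-1)))/(2 - 1*2*4) - 3)*(-5))*0) = -902 + 331*((((-5 + (-3 + 1))/(2 - 2*4) - 3)*(-5))*0) = -902 + 331*((((-5 - 2)/(2 - 8) - 3)*(-5))*0) = -902 + 331*(((-7/(-6) - 3)*(-5))*0) = -902 + 331*(((-7*(-1/6) - 3)*(-5))*0) = -902 + 331*(((7/6 - 3)*(-5))*0) = -902 + 331*(-11/6*(-5)*0) = -902 + 331*((55/6)*0) = -902 + 331*0 = -902 + 0 = -902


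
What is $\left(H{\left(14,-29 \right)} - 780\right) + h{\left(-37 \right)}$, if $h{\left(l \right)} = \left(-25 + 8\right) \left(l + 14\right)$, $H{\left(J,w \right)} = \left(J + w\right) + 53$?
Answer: $-351$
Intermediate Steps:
$H{\left(J,w \right)} = 53 + J + w$
$h{\left(l \right)} = -238 - 17 l$ ($h{\left(l \right)} = - 17 \left(14 + l\right) = -238 - 17 l$)
$\left(H{\left(14,-29 \right)} - 780\right) + h{\left(-37 \right)} = \left(\left(53 + 14 - 29\right) - 780\right) - -391 = \left(38 - 780\right) + \left(-238 + 629\right) = -742 + 391 = -351$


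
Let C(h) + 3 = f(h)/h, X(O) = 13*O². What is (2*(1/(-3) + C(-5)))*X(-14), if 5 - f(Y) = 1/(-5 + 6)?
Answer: -315952/15 ≈ -21063.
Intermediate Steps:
f(Y) = 4 (f(Y) = 5 - 1/(-5 + 6) = 5 - 1/1 = 5 - 1*1 = 5 - 1 = 4)
C(h) = -3 + 4/h
(2*(1/(-3) + C(-5)))*X(-14) = (2*(1/(-3) + (-3 + 4/(-5))))*(13*(-14)²) = (2*(1*(-⅓) + (-3 + 4*(-⅕))))*(13*196) = (2*(-⅓ + (-3 - ⅘)))*2548 = (2*(-⅓ - 19/5))*2548 = (2*(-62/15))*2548 = -124/15*2548 = -315952/15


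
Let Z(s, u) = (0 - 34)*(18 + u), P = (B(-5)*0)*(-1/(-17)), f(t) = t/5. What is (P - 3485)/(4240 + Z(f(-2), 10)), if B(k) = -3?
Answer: -3485/3288 ≈ -1.0599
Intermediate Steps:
f(t) = t/5 (f(t) = t*(1/5) = t/5)
P = 0 (P = (-3*0)*(-1/(-17)) = 0*(-1*(-1/17)) = 0*(1/17) = 0)
Z(s, u) = -612 - 34*u (Z(s, u) = -34*(18 + u) = -612 - 34*u)
(P - 3485)/(4240 + Z(f(-2), 10)) = (0 - 3485)/(4240 + (-612 - 34*10)) = -3485/(4240 + (-612 - 340)) = -3485/(4240 - 952) = -3485/3288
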